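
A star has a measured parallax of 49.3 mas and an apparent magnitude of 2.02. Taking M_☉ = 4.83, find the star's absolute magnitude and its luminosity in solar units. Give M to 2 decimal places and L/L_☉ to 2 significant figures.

d = 1/p = 1000/49.3 mas = 20.28 pc
M = m − 5 log₁₀ d + 5 = 2.02 − 5·1.3072 + 5 = 0.484
M − M_☉ = 0.484 − 4.83 = -4.346
L/L_☉ = 10^(−0.4 × -4.346) = 54.74

M ≈ 0.48; L/L_☉ ≈ 55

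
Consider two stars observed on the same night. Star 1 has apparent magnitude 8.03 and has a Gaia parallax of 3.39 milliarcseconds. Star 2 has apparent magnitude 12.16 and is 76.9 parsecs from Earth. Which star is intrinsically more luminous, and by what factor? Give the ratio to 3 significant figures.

Star 1: p = 3.39 mas = 3.39×10^-3″ → d = 1/p = 295.0 pc
Star 1: M = m − 5 log₁₀ d + 5 = 8.03 − 5·2.4698 + 5 = 0.681
Star 2: M = m − 5 log₁₀ d + 5 = 12.16 − 5·1.8859 + 5 = 7.730
ΔM = M_1 − M_2 = 0.681 − (7.730) = -7.049; smaller M is more luminous → Star 1.
L ratio = 10^(0.4 |ΔM|) = 10^2.820 = 660.3

Star 1 is more luminous, by a factor of 660.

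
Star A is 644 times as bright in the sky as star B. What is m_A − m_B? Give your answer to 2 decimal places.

Pogson: Δm = −2.5 log₁₀(ratio) = −2.5 log₁₀(644) = −2.5 × 2.8089 = -7.022
Star A is brighter, so it has the smaller magnitude: the difference is negative.

m_A − m_B ≈ -7.02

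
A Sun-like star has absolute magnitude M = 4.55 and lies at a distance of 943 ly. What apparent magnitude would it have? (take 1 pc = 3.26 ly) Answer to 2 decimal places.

m ≈ 11.86

d = 943 ly / 3.26 = 289.3 pc
m = M + 5 log₁₀ d − 5 = 4.55 + 5·2.4613 − 5 = 11.856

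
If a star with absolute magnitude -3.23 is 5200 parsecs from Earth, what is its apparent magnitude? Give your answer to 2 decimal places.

m ≈ 10.35

m = M + 5 log₁₀ d − 5 = -3.23 + 5·3.7160 − 5 = 10.350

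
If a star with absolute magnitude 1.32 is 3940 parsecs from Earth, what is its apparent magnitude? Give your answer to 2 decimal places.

m ≈ 14.30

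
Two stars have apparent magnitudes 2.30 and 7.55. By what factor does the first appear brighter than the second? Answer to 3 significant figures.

126

Magnitude difference = -5.25
Flux ratio = 10^(−0.4 Δm) = 10^(−0.4 × -5.25) = 10^2.100 = 125.9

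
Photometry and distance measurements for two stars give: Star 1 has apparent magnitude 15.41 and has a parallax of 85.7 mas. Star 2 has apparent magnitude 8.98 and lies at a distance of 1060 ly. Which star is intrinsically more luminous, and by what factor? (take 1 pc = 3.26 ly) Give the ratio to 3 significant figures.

Star 2 is more luminous, by a factor of 290000.

Star 1: p = 85.7 mas = 0.0857″ → d = 1/p = 11.67 pc
Star 1: M = m − 5 log₁₀ d + 5 = 15.41 − 5·1.0670 + 5 = 15.075
Star 2: d = 1060 ly / 3.26 = 325.2 pc
Star 2: M = m − 5 log₁₀ d + 5 = 8.98 − 5·2.5121 + 5 = 1.420
ΔM = M_1 − M_2 = 15.075 − (1.420) = 13.655; smaller M is more luminous → Star 2.
L ratio = 10^(0.4 |ΔM|) = 10^5.462 = 289800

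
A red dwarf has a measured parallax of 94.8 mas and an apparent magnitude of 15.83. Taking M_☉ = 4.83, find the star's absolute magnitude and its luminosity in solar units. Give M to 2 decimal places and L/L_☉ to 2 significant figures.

M ≈ 15.71; L/L_☉ ≈ 4.4×10^-5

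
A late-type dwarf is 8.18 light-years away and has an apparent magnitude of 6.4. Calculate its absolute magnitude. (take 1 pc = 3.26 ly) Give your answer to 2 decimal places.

M ≈ 9.40

d = 8.18 ly / 3.26 = 2.509 pc
5 log₁₀(d/10 pc) = 5 log₁₀(2.509) − 5 = -3.002
M = m − 5 log₁₀(d/10) = 6.4 + 3.002 = 9.402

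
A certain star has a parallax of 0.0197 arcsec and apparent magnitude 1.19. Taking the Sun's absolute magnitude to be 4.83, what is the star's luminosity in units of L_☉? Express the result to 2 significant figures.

d = 1/p = 1/0.0197″ = 50.76 pc
M = m − 5 log₁₀ d + 5 = 1.19 − 5·1.7055 + 5 = -2.338
M − M_☉ = -2.338 − 4.83 = -7.168
L/L_☉ = 10^(−0.4 × -7.168) = 736.3

L/L_☉ ≈ 740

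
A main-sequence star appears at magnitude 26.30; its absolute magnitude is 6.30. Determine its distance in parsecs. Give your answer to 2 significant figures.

d ≈ 100000 pc

Distance modulus: m − M = 26.30 − (6.30) = 20.000
m − M = 5 log₁₀ d − 5
log₁₀ d = (m − M)/5 + 1 = 5.0000
d = 10^5.0000 = 100000 pc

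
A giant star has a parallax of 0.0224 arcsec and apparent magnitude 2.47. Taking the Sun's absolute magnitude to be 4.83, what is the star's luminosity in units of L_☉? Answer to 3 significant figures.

L/L_☉ ≈ 175

d = 1/p = 1/0.0224″ = 44.64 pc
M = m − 5 log₁₀ d + 5 = 2.47 − 5·1.6498 + 5 = -0.779
M − M_☉ = -0.779 − 4.83 = -5.609
L/L_☉ = 10^(−0.4 × -5.609) = 175.2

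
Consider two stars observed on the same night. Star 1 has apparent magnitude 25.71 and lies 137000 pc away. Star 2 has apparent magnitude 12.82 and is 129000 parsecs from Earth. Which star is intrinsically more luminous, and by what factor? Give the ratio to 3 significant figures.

Star 1: M = m − 5 log₁₀ d + 5 = 25.71 − 5·5.1367 + 5 = 5.026
Star 2: M = m − 5 log₁₀ d + 5 = 12.82 − 5·5.1106 + 5 = -7.733
ΔM = M_1 − M_2 = 5.026 − (-7.733) = 12.759; smaller M is more luminous → Star 2.
L ratio = 10^(0.4 |ΔM|) = 10^5.104 = 127000

Star 2 is more luminous, by a factor of 127000.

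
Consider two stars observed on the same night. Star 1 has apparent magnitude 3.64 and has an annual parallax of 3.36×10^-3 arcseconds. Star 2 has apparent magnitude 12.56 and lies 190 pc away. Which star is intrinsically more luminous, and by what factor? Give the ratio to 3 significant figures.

Star 1: d = 1/p = 1/3.36×10^-3″ = 297.6 pc
Star 1: M = m − 5 log₁₀ d + 5 = 3.64 − 5·2.4737 + 5 = -3.728
Star 2: M = m − 5 log₁₀ d + 5 = 12.56 − 5·2.2788 + 5 = 6.166
ΔM = M_1 − M_2 = -3.728 − (6.166) = -9.895; smaller M is more luminous → Star 1.
L ratio = 10^(0.4 |ΔM|) = 10^3.958 = 9074

Star 1 is more luminous, by a factor of 9070.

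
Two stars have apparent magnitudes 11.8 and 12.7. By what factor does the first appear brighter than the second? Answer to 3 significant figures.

Magnitude difference = -0.9
Flux ratio = 10^(−0.4 Δm) = 10^(−0.4 × -0.9) = 10^0.360 = 2.291

2.29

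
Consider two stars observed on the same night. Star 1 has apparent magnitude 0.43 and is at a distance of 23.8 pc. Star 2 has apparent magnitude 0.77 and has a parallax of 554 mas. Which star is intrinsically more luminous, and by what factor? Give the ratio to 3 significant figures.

Star 1 is more luminous, by a factor of 238.

Star 1: M = m − 5 log₁₀ d + 5 = 0.43 − 5·1.3766 + 5 = -1.453
Star 2: p = 554 mas = 0.554″ → d = 1/p = 1.805 pc
Star 2: M = m − 5 log₁₀ d + 5 = 0.77 − 5·0.2565 + 5 = 4.488
ΔM = M_1 − M_2 = -1.453 − (4.488) = -5.940; smaller M is more luminous → Star 1.
L ratio = 10^(0.4 |ΔM|) = 10^2.376 = 237.8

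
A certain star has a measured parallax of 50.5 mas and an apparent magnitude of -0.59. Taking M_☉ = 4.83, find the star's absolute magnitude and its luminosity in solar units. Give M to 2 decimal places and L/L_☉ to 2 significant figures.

M ≈ -2.07; L/L_☉ ≈ 580

d = 1/p = 1000/50.5 mas = 19.80 pc
M = m − 5 log₁₀ d + 5 = -0.59 − 5·1.2967 + 5 = -2.074
M − M_☉ = -2.074 − 4.83 = -6.904
L/L_☉ = 10^(−0.4 × -6.904) = 577.3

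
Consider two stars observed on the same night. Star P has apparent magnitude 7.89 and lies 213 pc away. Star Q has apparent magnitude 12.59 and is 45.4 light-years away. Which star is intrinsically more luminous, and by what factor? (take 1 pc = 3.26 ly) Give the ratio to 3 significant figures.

Star P is more luminous, by a factor of 17700.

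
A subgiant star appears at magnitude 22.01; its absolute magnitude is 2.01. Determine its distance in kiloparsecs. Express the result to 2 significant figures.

d ≈ 100 kpc

Distance modulus: m − M = 22.01 − (2.01) = 20.000
m − M = 5 log₁₀ d − 5
log₁₀ d = (m − M)/5 + 1 = 5.0000
d = 10^5.0000 = 100000 pc
= 100.0 kpc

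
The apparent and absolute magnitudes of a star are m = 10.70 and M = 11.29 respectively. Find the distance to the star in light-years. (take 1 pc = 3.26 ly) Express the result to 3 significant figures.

Distance modulus: m − M = 10.70 − (11.29) = -0.590
m − M = 5 log₁₀ d − 5
log₁₀ d = (m − M)/5 + 1 = 0.8820
d = 10^0.8820 = 7.621 pc
= 24.84 ly

d ≈ 24.8 ly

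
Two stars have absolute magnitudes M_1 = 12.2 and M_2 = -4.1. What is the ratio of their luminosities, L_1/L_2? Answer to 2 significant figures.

ΔM = M_1 − M_2 = 16.3
L_1/L_2 = 10^(−0.4 ΔM) = 10^-6.520 = 3.020×10^-7

L_1/L_2 ≈ 3.0×10^-7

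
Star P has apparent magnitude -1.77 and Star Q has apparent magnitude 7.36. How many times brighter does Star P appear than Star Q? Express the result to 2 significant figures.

4500

Magnitude difference = -9.13
Flux ratio = 10^(−0.4 Δm) = 10^(−0.4 × -9.13) = 10^3.652 = 4487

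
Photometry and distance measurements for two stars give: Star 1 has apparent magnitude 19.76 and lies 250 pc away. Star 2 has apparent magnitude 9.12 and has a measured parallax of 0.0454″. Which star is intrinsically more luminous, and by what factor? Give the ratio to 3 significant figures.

Star 1: M = m − 5 log₁₀ d + 5 = 19.76 − 5·2.3979 + 5 = 12.770
Star 2: d = 1/p = 1/0.0454″ = 22.03 pc
Star 2: M = m − 5 log₁₀ d + 5 = 9.12 − 5·1.3429 + 5 = 7.405
ΔM = M_1 − M_2 = 12.770 − (7.405) = 5.365; smaller M is more luminous → Star 2.
L ratio = 10^(0.4 |ΔM|) = 10^2.146 = 140.0

Star 2 is more luminous, by a factor of 140.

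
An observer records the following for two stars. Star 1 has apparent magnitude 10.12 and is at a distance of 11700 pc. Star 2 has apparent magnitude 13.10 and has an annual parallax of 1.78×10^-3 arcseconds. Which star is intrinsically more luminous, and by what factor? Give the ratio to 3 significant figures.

Star 1: M = m − 5 log₁₀ d + 5 = 10.12 − 5·4.0682 + 5 = -5.221
Star 2: d = 1/p = 1/1.78×10^-3″ = 561.8 pc
Star 2: M = m − 5 log₁₀ d + 5 = 13.10 − 5·2.7496 + 5 = 4.352
ΔM = M_1 − M_2 = -5.221 − (4.352) = -9.573; smaller M is more luminous → Star 1.
L ratio = 10^(0.4 |ΔM|) = 10^3.829 = 6749

Star 1 is more luminous, by a factor of 6750.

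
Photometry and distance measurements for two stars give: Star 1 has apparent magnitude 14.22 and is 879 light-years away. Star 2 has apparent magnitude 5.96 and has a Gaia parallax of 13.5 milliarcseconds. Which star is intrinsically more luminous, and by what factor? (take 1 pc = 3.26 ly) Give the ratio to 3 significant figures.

Star 2 is more luminous, by a factor of 152.

Star 1: d = 879 ly / 3.26 = 269.6 pc
Star 1: M = m − 5 log₁₀ d + 5 = 14.22 − 5·2.4308 + 5 = 7.066
Star 2: p = 13.5 mas = 0.0135″ → d = 1/p = 74.07 pc
Star 2: M = m − 5 log₁₀ d + 5 = 5.96 − 5·1.8697 + 5 = 1.612
ΔM = M_1 − M_2 = 7.066 − (1.612) = 5.454; smaller M is more luminous → Star 2.
L ratio = 10^(0.4 |ΔM|) = 10^2.182 = 152.0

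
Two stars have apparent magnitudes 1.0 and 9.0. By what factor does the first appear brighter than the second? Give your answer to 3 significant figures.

1580

Δm = 1.0 − (9.0) = -8.0
Flux ratio = 10^(−0.4 Δm) = 10^(−0.4 × -8.0) = 10^3.200 = 1585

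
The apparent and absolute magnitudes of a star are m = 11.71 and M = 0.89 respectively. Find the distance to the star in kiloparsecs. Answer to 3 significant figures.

μ = m − M = 10.820
m − M = 5 log₁₀ d − 5
log₁₀ d = (m − M)/5 + 1 = 3.1640
d = 10^3.1640 = 1459 pc
= 1.459 kpc

d ≈ 1.46 kpc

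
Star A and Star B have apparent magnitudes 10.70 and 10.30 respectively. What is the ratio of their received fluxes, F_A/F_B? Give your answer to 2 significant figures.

F_A/F_B ≈ 0.69

Magnitude difference = 0.40
Flux ratio = 10^(−0.4 Δm) = 10^(−0.4 × 0.40) = 10^-0.160 = 0.6918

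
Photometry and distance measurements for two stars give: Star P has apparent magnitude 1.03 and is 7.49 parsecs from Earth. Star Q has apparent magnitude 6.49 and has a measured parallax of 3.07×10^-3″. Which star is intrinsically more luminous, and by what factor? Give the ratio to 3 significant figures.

Star P: M = m − 5 log₁₀ d + 5 = 1.03 − 5·0.8745 + 5 = 1.658
Star Q: d = 1/p = 1/3.07×10^-3″ = 325.7 pc
Star Q: M = m − 5 log₁₀ d + 5 = 6.49 − 5·2.5129 + 5 = -1.074
ΔM = M_P − M_Q = 1.658 − (-1.074) = 2.732; smaller M is more luminous → Star Q.
L ratio = 10^(0.4 |ΔM|) = 10^1.093 = 12.38

Star Q is more luminous, by a factor of 12.4.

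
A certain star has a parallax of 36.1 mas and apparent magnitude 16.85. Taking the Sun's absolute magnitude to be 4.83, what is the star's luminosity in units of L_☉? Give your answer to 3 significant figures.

L/L_☉ ≈ 1.19×10^-4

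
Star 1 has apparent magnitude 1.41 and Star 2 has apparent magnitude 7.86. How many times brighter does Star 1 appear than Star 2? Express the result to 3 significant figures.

Magnitude difference = -6.45
Flux ratio = 10^(−0.4 Δm) = 10^(−0.4 × -6.45) = 10^2.580 = 380.2

380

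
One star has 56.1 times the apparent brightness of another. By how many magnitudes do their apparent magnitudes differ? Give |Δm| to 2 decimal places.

|Δm| ≈ 4.37

Pogson: Δm = −2.5 log₁₀(ratio) = −2.5 log₁₀(56.1) = −2.5 × 1.7490 = -4.372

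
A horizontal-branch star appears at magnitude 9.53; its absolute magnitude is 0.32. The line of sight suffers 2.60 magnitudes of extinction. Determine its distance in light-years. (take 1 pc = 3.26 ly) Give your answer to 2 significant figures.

m − M = 5 log₁₀(d/10 pc) + A  ⇒  9.53 − (0.32) − 2.60 = 5 log₁₀(d/10)
6.610 = 5 log₁₀(d/10)
log₁₀ d = (m − M − A)/5 + 1 = 2.3220
d = 10^2.3220 = 209.9 pc
= 684.3 ly

d ≈ 680 ly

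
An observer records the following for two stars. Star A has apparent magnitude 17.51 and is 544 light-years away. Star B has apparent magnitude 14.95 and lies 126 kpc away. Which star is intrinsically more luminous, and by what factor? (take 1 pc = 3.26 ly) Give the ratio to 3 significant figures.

Star B is more luminous, by a factor of 6.03×10^6.

Star A: d = 544 ly / 3.26 = 166.9 pc
Star A: M = m − 5 log₁₀ d + 5 = 17.51 − 5·2.2224 + 5 = 11.398
Star B: d = 126 kpc = 126000 pc
Star B: M = m − 5 log₁₀ d + 5 = 14.95 − 5·5.1004 + 5 = -5.552
ΔM = M_A − M_B = 11.398 − (-5.552) = 16.950; smaller M is more luminous → Star B.
L ratio = 10^(0.4 |ΔM|) = 10^6.780 = 6.025×10^6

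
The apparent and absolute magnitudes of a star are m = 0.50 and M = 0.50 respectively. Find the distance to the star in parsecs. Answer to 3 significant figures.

μ = m − M = 0.000
m − M = 5 log₁₀ d − 5
log₁₀ d = (m − M)/5 + 1 = 1.0000
d = 10^1.0000 = 10.00 pc

d ≈ 10.0 pc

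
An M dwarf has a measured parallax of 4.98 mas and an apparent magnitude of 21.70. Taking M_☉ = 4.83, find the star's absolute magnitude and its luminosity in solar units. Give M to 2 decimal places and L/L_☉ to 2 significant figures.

d = 1/p = 1000/4.98 mas = 200.8 pc
M = m − 5 log₁₀ d + 5 = 21.70 − 5·2.3028 + 5 = 15.186
M − M_☉ = 15.186 − 4.83 = 10.356
L/L_☉ = 10^(−0.4 × 10.356) = 7.203×10^-5

M ≈ 15.19; L/L_☉ ≈ 7.2×10^-5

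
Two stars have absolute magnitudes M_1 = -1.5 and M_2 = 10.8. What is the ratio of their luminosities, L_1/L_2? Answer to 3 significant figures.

ΔM = M_1 − M_2 = -12.3
L_1/L_2 = 10^(−0.4 ΔM) = 10^4.920 = 83180

L_1/L_2 ≈ 83200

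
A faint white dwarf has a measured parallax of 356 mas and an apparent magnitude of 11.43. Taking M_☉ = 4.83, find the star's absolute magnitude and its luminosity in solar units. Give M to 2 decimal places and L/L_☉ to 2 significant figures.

M ≈ 14.19; L/L_☉ ≈ 1.8×10^-4

d = 1/p = 1000/356 mas = 2.809 pc
M = m − 5 log₁₀ d + 5 = 11.43 − 5·0.4486 + 5 = 14.187
M − M_☉ = 14.187 − 4.83 = 9.357
L/L_☉ = 10^(−0.4 × 9.357) = 1.808×10^-4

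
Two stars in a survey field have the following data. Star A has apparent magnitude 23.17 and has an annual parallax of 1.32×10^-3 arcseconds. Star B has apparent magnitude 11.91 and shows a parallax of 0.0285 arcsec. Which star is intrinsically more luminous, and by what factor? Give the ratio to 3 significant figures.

Star A: d = 1/p = 1/1.32×10^-3″ = 757.6 pc
Star A: M = m − 5 log₁₀ d + 5 = 23.17 − 5·2.8794 + 5 = 13.773
Star B: d = 1/p = 1/0.0285″ = 35.09 pc
Star B: M = m − 5 log₁₀ d + 5 = 11.91 − 5·1.5452 + 5 = 9.184
ΔM = M_A − M_B = 13.773 − (9.184) = 4.589; smaller M is more luminous → Star B.
L ratio = 10^(0.4 |ΔM|) = 10^1.835 = 68.46

Star B is more luminous, by a factor of 68.5.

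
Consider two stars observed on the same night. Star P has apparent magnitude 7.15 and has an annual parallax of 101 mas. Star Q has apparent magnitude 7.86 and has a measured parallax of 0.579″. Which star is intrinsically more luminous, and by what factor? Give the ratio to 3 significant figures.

Star P is more luminous, by a factor of 63.2.

Star P: p = 101 mas = 0.101″ → d = 1/p = 9.901 pc
Star P: M = m − 5 log₁₀ d + 5 = 7.15 − 5·0.9957 + 5 = 7.172
Star Q: d = 1/p = 1/0.579″ = 1.727 pc
Star Q: M = m − 5 log₁₀ d + 5 = 7.86 − 5·0.2373 + 5 = 11.673
ΔM = M_P − M_Q = 7.172 − (11.673) = -4.502; smaller M is more luminous → Star P.
L ratio = 10^(0.4 |ΔM|) = 10^1.801 = 63.20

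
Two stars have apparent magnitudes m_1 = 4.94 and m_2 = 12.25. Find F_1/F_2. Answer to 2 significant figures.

F_1/F_2 ≈ 840

Magnitude difference = -7.31
Flux ratio = 10^(−0.4 Δm) = 10^(−0.4 × -7.31) = 10^2.924 = 839.5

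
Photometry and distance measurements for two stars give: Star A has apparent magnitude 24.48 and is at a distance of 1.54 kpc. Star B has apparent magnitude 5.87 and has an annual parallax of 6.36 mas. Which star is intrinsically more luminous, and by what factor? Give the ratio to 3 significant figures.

Star A: d = 1.54 kpc = 1540 pc
Star A: M = m − 5 log₁₀ d + 5 = 24.48 − 5·3.1875 + 5 = 13.542
Star B: p = 6.36 mas = 6.36×10^-3″ → d = 1/p = 157.2 pc
Star B: M = m − 5 log₁₀ d + 5 = 5.87 − 5·2.1965 + 5 = -0.113
ΔM = M_A − M_B = 13.542 − (-0.113) = 13.655; smaller M is more luminous → Star B.
L ratio = 10^(0.4 |ΔM|) = 10^5.462 = 289800

Star B is more luminous, by a factor of 290000.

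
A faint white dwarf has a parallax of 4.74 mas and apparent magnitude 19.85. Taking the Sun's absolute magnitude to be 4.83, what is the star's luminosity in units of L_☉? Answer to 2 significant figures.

L/L_☉ ≈ 4.4×10^-4

d = 1/p = 1000/4.74 mas = 211.0 pc
M = m − 5 log₁₀ d + 5 = 19.85 − 5·2.3242 + 5 = 13.229
M − M_☉ = 13.229 − 4.83 = 8.399
L/L_☉ = 10^(−0.4 × 8.399) = 4.370×10^-4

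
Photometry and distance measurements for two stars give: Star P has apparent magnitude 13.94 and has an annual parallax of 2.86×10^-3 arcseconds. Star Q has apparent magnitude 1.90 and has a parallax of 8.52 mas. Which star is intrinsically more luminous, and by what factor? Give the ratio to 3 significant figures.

Star Q is more luminous, by a factor of 7380.

Star P: d = 1/p = 1/2.86×10^-3″ = 349.7 pc
Star P: M = m − 5 log₁₀ d + 5 = 13.94 − 5·2.5436 + 5 = 6.222
Star Q: p = 8.52 mas = 8.52×10^-3″ → d = 1/p = 117.4 pc
Star Q: M = m − 5 log₁₀ d + 5 = 1.90 − 5·2.0696 + 5 = -3.448
ΔM = M_P − M_Q = 6.222 − (-3.448) = 9.670; smaller M is more luminous → Star Q.
L ratio = 10^(0.4 |ΔM|) = 10^3.868 = 7377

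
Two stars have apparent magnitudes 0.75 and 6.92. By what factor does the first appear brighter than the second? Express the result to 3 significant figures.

294

Magnitude difference = -6.17
Flux ratio = 10^(−0.4 Δm) = 10^(−0.4 × -6.17) = 10^2.468 = 293.8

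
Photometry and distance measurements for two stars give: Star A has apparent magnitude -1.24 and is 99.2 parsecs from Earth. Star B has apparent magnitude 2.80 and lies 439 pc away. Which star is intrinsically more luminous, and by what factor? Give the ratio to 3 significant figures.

Star A: M = m − 5 log₁₀ d + 5 = -1.24 − 5·1.9965 + 5 = -6.223
Star B: M = m − 5 log₁₀ d + 5 = 2.80 − 5·2.6425 + 5 = -5.412
ΔM = M_A − M_B = -6.223 − (-5.412) = -0.810; smaller M is more luminous → Star A.
L ratio = 10^(0.4 |ΔM|) = 10^0.324 = 2.109

Star A is more luminous, by a factor of 2.11.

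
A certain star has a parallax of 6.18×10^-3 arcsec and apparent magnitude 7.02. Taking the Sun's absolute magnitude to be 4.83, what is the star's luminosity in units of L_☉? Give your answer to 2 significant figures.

L/L_☉ ≈ 35

d = 1/p = 1/6.18×10^-3″ = 161.8 pc
M = m − 5 log₁₀ d + 5 = 7.02 − 5·2.2090 + 5 = 0.975
M − M_☉ = 0.975 − 4.83 = -3.855
L/L_☉ = 10^(−0.4 × -3.855) = 34.84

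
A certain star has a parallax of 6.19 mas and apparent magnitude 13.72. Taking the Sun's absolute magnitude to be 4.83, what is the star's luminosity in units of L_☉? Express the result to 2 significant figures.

d = 1/p = 1000/6.19 mas = 161.6 pc
M = m − 5 log₁₀ d + 5 = 13.72 − 5·2.2083 + 5 = 7.678
M − M_☉ = 7.678 − 4.83 = 2.848
L/L_☉ = 10^(−0.4 × 2.848) = 0.07255

L/L_☉ ≈ 0.073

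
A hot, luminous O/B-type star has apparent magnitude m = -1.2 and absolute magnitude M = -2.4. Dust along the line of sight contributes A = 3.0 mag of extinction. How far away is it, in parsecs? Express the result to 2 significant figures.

d ≈ 4.4 pc

m − M = 5 log₁₀(d/10 pc) + A  ⇒  -1.2 − (-2.4) − 3.0 = 5 log₁₀(d/10)
-1.800 = 5 log₁₀(d/10)
log₁₀ d = (m − M − A)/5 + 1 = 0.6400
d = 10^0.6400 = 4.365 pc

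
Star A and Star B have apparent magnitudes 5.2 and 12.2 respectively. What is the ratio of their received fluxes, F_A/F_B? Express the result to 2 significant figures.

F_A/F_B ≈ 630

Magnitude difference = -7.0
Flux ratio = 10^(−0.4 Δm) = 10^(−0.4 × -7.0) = 10^2.800 = 631.0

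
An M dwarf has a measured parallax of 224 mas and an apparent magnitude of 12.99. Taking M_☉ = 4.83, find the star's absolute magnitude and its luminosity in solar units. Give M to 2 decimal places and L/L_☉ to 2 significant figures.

d = 1/p = 1000/224 mas = 4.464 pc
M = m − 5 log₁₀ d + 5 = 12.99 − 5·0.6498 + 5 = 14.741
M − M_☉ = 14.741 − 4.83 = 9.911
L/L_☉ = 10^(−0.4 × 9.911) = 1.085×10^-4

M ≈ 14.74; L/L_☉ ≈ 1.1×10^-4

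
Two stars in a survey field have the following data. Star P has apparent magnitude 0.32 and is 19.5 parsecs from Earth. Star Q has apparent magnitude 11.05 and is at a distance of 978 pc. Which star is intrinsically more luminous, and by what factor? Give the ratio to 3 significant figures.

Star P is more luminous, by a factor of 7.79.

Star P: M = m − 5 log₁₀ d + 5 = 0.32 − 5·1.2900 + 5 = -1.130
Star Q: M = m − 5 log₁₀ d + 5 = 11.05 − 5·2.9903 + 5 = 1.098
ΔM = M_P − M_Q = -1.130 − (1.098) = -2.228; smaller M is more luminous → Star P.
L ratio = 10^(0.4 |ΔM|) = 10^0.891 = 7.787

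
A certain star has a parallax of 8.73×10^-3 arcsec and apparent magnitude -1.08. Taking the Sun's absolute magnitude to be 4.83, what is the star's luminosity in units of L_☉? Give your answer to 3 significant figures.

L/L_☉ ≈ 30300

d = 1/p = 1/8.73×10^-3″ = 114.5 pc
M = m − 5 log₁₀ d + 5 = -1.08 − 5·2.0590 + 5 = -6.375
M − M_☉ = -6.375 − 4.83 = -11.205
L/L_☉ = 10^(−0.4 × -11.205) = 30340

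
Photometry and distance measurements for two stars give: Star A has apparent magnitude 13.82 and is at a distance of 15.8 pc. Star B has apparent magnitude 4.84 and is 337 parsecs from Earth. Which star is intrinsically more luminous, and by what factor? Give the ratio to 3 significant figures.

Star B is more luminous, by a factor of 1.78×10^6.

Star A: M = m − 5 log₁₀ d + 5 = 13.82 − 5·1.1987 + 5 = 12.827
Star B: M = m − 5 log₁₀ d + 5 = 4.84 − 5·2.5276 + 5 = -2.798
ΔM = M_A − M_B = 12.827 − (-2.798) = 15.625; smaller M is more luminous → Star B.
L ratio = 10^(0.4 |ΔM|) = 10^6.250 = 1.778×10^6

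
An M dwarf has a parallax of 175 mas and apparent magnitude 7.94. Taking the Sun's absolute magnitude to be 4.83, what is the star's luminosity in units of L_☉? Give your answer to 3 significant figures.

L/L_☉ ≈ 0.0186

d = 1/p = 1000/175 mas = 5.714 pc
M = m − 5 log₁₀ d + 5 = 7.94 − 5·0.7570 + 5 = 9.155
M − M_☉ = 9.155 − 4.83 = 4.325
L/L_☉ = 10^(−0.4 × 4.325) = 0.01862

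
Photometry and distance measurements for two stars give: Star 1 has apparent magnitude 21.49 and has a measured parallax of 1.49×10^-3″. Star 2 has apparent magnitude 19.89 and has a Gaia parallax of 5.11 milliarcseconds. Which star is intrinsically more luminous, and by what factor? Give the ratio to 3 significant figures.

Star 1 is more luminous, by a factor of 2.69.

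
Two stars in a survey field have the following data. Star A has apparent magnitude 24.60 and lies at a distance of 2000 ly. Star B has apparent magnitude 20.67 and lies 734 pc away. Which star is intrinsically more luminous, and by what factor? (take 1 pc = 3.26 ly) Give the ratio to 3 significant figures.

Star B is more luminous, by a factor of 53.4.

Star A: d = 2000 ly / 3.26 = 613.5 pc
Star A: M = m − 5 log₁₀ d + 5 = 24.60 − 5·2.7878 + 5 = 15.661
Star B: M = m − 5 log₁₀ d + 5 = 20.67 − 5·2.8657 + 5 = 11.342
ΔM = M_A − M_B = 15.661 − (11.342) = 4.319; smaller M is more luminous → Star B.
L ratio = 10^(0.4 |ΔM|) = 10^1.728 = 53.43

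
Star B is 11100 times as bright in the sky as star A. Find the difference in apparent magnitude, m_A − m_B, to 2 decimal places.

m_A − m_B ≈ 10.11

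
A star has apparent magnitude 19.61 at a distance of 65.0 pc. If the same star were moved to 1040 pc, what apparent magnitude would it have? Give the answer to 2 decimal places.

m ≈ 25.63

Flux ∝ 1/d², so Δm = 5 log₁₀(d₂/d₁) = 5 log₁₀(1040/65.0) = 6.021
m₂ = m₁ + Δm = 19.61 + (6.021) = 25.631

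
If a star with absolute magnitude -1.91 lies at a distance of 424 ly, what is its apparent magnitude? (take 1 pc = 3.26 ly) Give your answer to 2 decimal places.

d = 424 ly / 3.26 = 130.1 pc
m = M + 5 log₁₀ d − 5 = -1.91 + 5·2.1141 − 5 = 3.661

m ≈ 3.66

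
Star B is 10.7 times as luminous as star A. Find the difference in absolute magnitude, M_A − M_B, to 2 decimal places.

M_A − M_B ≈ 2.57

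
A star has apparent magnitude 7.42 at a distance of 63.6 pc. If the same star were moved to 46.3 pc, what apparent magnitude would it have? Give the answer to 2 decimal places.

m ≈ 6.73

Flux ∝ 1/d², so Δm = 5 log₁₀(d₂/d₁) = 5 log₁₀(46.3/63.6) = -0.689
m₂ = m₁ + Δm = 7.42 + (-0.689) = 6.731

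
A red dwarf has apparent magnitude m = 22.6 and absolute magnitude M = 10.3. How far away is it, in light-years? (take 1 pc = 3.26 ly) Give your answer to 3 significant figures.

d ≈ 9400 ly

Distance modulus: m − M = 22.6 − (10.3) = 12.300
m − M = 5 log₁₀ d − 5
log₁₀ d = (m − M)/5 + 1 = 3.4600
d = 10^3.4600 = 2884 pc
= 9402 ly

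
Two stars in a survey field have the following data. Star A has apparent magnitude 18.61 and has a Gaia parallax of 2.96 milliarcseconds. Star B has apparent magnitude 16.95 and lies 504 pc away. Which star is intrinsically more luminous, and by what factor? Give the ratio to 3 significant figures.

Star A: p = 2.96 mas = 2.96×10^-3″ → d = 1/p = 337.8 pc
Star A: M = m − 5 log₁₀ d + 5 = 18.61 − 5·2.5287 + 5 = 10.966
Star B: M = m − 5 log₁₀ d + 5 = 16.95 − 5·2.7024 + 5 = 8.438
ΔM = M_A − M_B = 10.966 − (8.438) = 2.529; smaller M is more luminous → Star B.
L ratio = 10^(0.4 |ΔM|) = 10^1.011 = 10.27

Star B is more luminous, by a factor of 10.3.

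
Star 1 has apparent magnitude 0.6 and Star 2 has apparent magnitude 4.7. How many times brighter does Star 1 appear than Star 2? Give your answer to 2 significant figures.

Δm = 0.6 − (4.7) = -4.1
Flux ratio = 10^(−0.4 Δm) = 10^(−0.4 × -4.1) = 10^1.640 = 43.65

44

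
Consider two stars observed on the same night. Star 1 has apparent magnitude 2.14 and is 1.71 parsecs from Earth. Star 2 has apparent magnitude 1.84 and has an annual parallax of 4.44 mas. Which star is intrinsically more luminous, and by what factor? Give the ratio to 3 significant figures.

Star 1: M = m − 5 log₁₀ d + 5 = 2.14 − 5·0.2330 + 5 = 5.975
Star 2: p = 4.44 mas = 4.44×10^-3″ → d = 1/p = 225.2 pc
Star 2: M = m − 5 log₁₀ d + 5 = 1.84 − 5·2.3526 + 5 = -4.923
ΔM = M_1 − M_2 = 5.975 − (-4.923) = 10.898; smaller M is more luminous → Star 2.
L ratio = 10^(0.4 |ΔM|) = 10^4.359 = 22870

Star 2 is more luminous, by a factor of 22900.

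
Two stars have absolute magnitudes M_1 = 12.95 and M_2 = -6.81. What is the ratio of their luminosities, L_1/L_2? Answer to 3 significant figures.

ΔM = M_1 − M_2 = 19.76
L_1/L_2 = 10^(−0.4 ΔM) = 10^-7.904 = 1.247×10^-8

L_1/L_2 ≈ 1.25×10^-8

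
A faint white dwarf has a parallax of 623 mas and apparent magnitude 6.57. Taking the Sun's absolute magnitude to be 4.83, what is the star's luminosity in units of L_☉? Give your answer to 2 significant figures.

d = 1/p = 1000/623 mas = 1.605 pc
M = m − 5 log₁₀ d + 5 = 6.57 − 5·0.2055 + 5 = 10.542
M − M_☉ = 10.542 − 4.83 = 5.712
L/L_☉ = 10^(−0.4 × 5.712) = 5.188×10^-3

L/L_☉ ≈ 5.2×10^-3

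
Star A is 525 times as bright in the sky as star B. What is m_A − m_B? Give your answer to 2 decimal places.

m_A − m_B ≈ -6.80

Pogson: Δm = −2.5 log₁₀(ratio) = −2.5 log₁₀(525) = −2.5 × 2.7202 = -6.800
Star A is brighter, so it has the smaller magnitude: the difference is negative.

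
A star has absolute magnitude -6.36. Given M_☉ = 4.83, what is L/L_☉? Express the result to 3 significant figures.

L/L_☉ ≈ 29900

M − M_☉ = -6.36 − 4.83 = -11.190
L/L_☉ = 10^(−0.4 (M − M_☉)) = 10^4.476 = 29920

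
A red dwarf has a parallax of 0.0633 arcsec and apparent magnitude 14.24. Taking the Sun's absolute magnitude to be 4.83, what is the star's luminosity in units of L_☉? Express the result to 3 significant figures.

L/L_☉ ≈ 4.30×10^-4

d = 1/p = 1/0.0633″ = 15.80 pc
M = m − 5 log₁₀ d + 5 = 14.24 − 5·1.1986 + 5 = 13.247
M − M_☉ = 13.247 − 4.83 = 8.417
L/L_☉ = 10^(−0.4 × 8.417) = 4.297×10^-4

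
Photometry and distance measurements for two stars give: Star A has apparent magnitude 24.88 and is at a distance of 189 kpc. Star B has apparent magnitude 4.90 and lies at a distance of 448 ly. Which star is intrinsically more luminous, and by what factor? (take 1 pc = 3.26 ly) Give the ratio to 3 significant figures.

Star B is more luminous, by a factor of 51.9.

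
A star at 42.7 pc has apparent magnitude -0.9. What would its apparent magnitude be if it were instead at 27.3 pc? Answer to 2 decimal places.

Flux ∝ 1/d², so Δm = 5 log₁₀(d₂/d₁) = 5 log₁₀(27.3/42.7) = -0.971
m₂ = m₁ + Δm = -0.9 + (-0.971) = -1.871

m ≈ -1.87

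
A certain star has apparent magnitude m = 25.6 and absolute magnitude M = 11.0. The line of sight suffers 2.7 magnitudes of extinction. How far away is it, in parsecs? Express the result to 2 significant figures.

d ≈ 2400 pc

m − M = 5 log₁₀(d/10 pc) + A  ⇒  25.6 − (11.0) − 2.7 = 5 log₁₀(d/10)
11.900 = 5 log₁₀(d/10)
log₁₀ d = (m − M − A)/5 + 1 = 3.3800
d = 10^3.3800 = 2399 pc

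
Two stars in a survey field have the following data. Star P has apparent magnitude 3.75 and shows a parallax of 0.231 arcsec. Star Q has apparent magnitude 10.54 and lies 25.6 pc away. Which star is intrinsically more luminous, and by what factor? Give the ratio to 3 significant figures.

Star P is more luminous, by a factor of 14.9.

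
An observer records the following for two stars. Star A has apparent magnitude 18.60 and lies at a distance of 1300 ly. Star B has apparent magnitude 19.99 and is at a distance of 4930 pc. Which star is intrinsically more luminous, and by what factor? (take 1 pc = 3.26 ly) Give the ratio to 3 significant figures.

Star B is more luminous, by a factor of 42.5.

Star A: d = 1300 ly / 3.26 = 398.8 pc
Star A: M = m − 5 log₁₀ d + 5 = 18.60 − 5·2.6007 + 5 = 10.596
Star B: M = m − 5 log₁₀ d + 5 = 19.99 − 5·3.6928 + 5 = 6.526
ΔM = M_A − M_B = 10.596 − (6.526) = 4.071; smaller M is more luminous → Star B.
L ratio = 10^(0.4 |ΔM|) = 10^1.628 = 42.49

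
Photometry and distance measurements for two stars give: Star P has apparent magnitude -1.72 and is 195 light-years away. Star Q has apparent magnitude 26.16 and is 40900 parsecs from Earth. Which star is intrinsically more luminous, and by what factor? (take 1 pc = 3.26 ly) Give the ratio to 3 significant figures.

Star P is more luminous, by a factor of 304000.

Star P: d = 195 ly / 3.26 = 59.82 pc
Star P: M = m − 5 log₁₀ d + 5 = -1.72 − 5·1.7768 + 5 = -5.604
Star Q: M = m − 5 log₁₀ d + 5 = 26.16 − 5·4.6117 + 5 = 8.101
ΔM = M_P − M_Q = -5.604 − (8.101) = -13.705; smaller M is more luminous → Star P.
L ratio = 10^(0.4 |ΔM|) = 10^5.482 = 303500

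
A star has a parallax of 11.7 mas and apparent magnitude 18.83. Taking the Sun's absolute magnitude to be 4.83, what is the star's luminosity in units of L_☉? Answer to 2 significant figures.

d = 1/p = 1000/11.7 mas = 85.47 pc
M = m − 5 log₁₀ d + 5 = 18.83 − 5·1.9318 + 5 = 14.171
M − M_☉ = 14.171 − 4.83 = 9.341
L/L_☉ = 10^(−0.4 × 9.341) = 1.835×10^-4

L/L_☉ ≈ 1.8×10^-4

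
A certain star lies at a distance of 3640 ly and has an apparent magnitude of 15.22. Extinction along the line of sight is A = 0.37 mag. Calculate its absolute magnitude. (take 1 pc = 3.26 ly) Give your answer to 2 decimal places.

M ≈ 4.61

d = 3640 ly / 3.26 = 1117 pc
5 log₁₀(d/10 pc) = 5 log₁₀(1117) − 5 = 10.239
M = m − 5 log₁₀(d/10) − A = 15.22 − 10.239 − 0.37 = 4.611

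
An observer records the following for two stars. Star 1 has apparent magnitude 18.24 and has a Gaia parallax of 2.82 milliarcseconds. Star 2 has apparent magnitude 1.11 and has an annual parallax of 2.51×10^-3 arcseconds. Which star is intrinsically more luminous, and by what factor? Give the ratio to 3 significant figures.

Star 2 is more luminous, by a factor of 8.98×10^6.

Star 1: p = 2.82 mas = 2.82×10^-3″ → d = 1/p = 354.6 pc
Star 1: M = m − 5 log₁₀ d + 5 = 18.24 − 5·2.5498 + 5 = 10.491
Star 2: d = 1/p = 1/2.51×10^-3″ = 398.4 pc
Star 2: M = m − 5 log₁₀ d + 5 = 1.11 − 5·2.6003 + 5 = -6.892
ΔM = M_1 − M_2 = 10.491 − (-6.892) = 17.383; smaller M is more luminous → Star 2.
L ratio = 10^(0.4 |ΔM|) = 10^6.953 = 8.977×10^6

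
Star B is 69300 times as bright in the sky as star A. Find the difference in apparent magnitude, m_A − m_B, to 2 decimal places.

m_A − m_B ≈ 12.10

Pogson: Δm = −2.5 log₁₀(ratio) = −2.5 log₁₀(69300) = −2.5 × 4.8407 = -12.102
Star B is brighter so has the smaller magnitude: m_A − m_B is positive.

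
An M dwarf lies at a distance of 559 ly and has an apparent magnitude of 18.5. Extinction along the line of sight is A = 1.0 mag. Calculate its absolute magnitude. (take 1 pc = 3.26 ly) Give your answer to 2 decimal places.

M ≈ 11.33

d = 559 ly / 3.26 = 171.5 pc
5 log₁₀(d/10 pc) = 5 log₁₀(171.5) − 5 = 6.171
M = m − 5 log₁₀(d/10) − A = 18.5 − 6.171 − 1.0 = 11.329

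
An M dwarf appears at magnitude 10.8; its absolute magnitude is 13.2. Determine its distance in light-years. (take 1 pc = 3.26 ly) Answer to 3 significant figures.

d ≈ 10.8 ly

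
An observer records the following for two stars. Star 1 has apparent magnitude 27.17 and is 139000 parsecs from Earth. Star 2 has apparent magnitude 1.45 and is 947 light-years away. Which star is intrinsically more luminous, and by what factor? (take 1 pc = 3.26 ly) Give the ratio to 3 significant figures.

Star 2 is more luminous, by a factor of 84800.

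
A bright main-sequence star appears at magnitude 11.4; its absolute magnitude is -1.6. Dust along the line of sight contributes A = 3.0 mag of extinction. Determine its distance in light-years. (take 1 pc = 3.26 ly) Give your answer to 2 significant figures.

m − M = 5 log₁₀(d/10 pc) + A  ⇒  11.4 − (-1.6) − 3.0 = 5 log₁₀(d/10)
10.000 = 5 log₁₀(d/10)
log₁₀ d = (m − M − A)/5 + 1 = 3.0000
d = 10^3.0000 = 1000 pc
= 3260 ly

d ≈ 3300 ly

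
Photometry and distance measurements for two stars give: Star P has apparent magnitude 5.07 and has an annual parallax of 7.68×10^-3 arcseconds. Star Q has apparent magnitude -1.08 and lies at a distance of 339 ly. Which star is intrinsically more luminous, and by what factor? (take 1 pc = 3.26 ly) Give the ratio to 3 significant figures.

Star P: d = 1/p = 1/7.68×10^-3″ = 130.2 pc
Star P: M = m − 5 log₁₀ d + 5 = 5.07 − 5·2.1146 + 5 = -0.503
Star Q: d = 339 ly / 3.26 = 104.0 pc
Star Q: M = m − 5 log₁₀ d + 5 = -1.08 − 5·2.0170 + 5 = -6.165
ΔM = M_P − M_Q = -0.503 − (-6.165) = 5.662; smaller M is more luminous → Star Q.
L ratio = 10^(0.4 |ΔM|) = 10^2.265 = 183.9

Star Q is more luminous, by a factor of 184.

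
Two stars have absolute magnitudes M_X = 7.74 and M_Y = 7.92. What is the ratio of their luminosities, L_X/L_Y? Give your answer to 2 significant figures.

ΔM = M_X − M_Y = -0.18
L_X/L_Y = 10^(−0.4 ΔM) = 10^0.072 = 1.180

L_X/L_Y ≈ 1.2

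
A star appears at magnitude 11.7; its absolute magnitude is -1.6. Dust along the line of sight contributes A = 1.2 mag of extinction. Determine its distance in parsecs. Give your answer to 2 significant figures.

d ≈ 2600 pc

m − M = 5 log₁₀(d/10 pc) + A  ⇒  11.7 − (-1.6) − 1.2 = 5 log₁₀(d/10)
12.100 = 5 log₁₀(d/10)
log₁₀ d = (m − M − A)/5 + 1 = 3.4200
d = 10^3.4200 = 2630 pc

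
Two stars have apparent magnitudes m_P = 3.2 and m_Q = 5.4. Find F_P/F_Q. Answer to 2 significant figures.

F_P/F_Q ≈ 7.6

Magnitude difference = -2.2
Flux ratio = 10^(−0.4 Δm) = 10^(−0.4 × -2.2) = 10^0.880 = 7.586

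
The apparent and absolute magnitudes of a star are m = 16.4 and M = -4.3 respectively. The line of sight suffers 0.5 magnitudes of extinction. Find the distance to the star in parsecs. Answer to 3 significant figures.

m − M = 5 log₁₀(d/10 pc) + A  ⇒  16.4 − (-4.3) − 0.5 = 5 log₁₀(d/10)
20.200 = 5 log₁₀(d/10)
log₁₀ d = (m − M − A)/5 + 1 = 5.0400
d = 10^5.0400 = 109600 pc

d ≈ 110000 pc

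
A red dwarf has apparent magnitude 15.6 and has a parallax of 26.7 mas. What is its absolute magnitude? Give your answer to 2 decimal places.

p = 26.7 mas = 0.0267″ → d = 1/p = 37.45 pc
5 log₁₀(d/10 pc) = 5 log₁₀(37.45) − 5 = 2.867
M = m − 5 log₁₀(d/10) = 15.6 − 2.867 = 12.733

M ≈ 12.73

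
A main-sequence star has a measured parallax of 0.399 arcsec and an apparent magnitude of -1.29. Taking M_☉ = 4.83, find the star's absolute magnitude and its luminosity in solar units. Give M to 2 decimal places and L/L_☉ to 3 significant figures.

d = 1/p = 1/0.399″ = 2.506 pc
M = m − 5 log₁₀ d + 5 = -1.29 − 5·0.3990 + 5 = 1.715
M − M_☉ = 1.715 − 4.83 = -3.115
L/L_☉ = 10^(−0.4 × -3.115) = 17.62

M ≈ 1.71; L/L_☉ ≈ 17.6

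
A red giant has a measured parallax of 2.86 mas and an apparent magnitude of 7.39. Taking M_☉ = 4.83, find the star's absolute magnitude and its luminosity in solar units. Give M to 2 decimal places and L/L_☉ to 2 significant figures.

M ≈ -0.33; L/L_☉ ≈ 120

d = 1/p = 1000/2.86 mas = 349.7 pc
M = m − 5 log₁₀ d + 5 = 7.39 − 5·2.5436 + 5 = -0.328
M − M_☉ = -0.328 − 4.83 = -5.158
L/L_☉ = 10^(−0.4 × -5.158) = 115.7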